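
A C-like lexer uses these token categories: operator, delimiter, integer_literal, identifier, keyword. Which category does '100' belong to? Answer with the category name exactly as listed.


Token: '100'
Checking categories:
  identifier: no
  integer_literal: YES
  operator: no
  keyword: no
  delimiter: no
Category: integer_literal

integer_literal


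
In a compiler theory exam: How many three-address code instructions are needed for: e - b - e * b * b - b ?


Expression: e - b - e * b * b - b
Generating three-address code (respecting * over +/- precedence):
  Instruction 1: t1 = e * b
  Instruction 2: t2 = t1 * b
  Instruction 3: t3 = e - b
  Instruction 4: t4 = t3 - t2
  Instruction 5: t5 = t4 - b
Total instructions: 5

5


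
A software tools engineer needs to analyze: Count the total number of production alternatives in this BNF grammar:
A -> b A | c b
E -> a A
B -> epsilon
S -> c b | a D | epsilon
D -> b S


Counting alternatives per rule:
  A: 2 alternative(s)
  E: 1 alternative(s)
  B: 1 alternative(s)
  S: 3 alternative(s)
  D: 1 alternative(s)
Sum: 2 + 1 + 1 + 3 + 1 = 8

8


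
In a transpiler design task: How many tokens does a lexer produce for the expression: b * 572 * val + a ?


Scanning 'b * 572 * val + a'
Token 1: 'b' -> identifier
Token 2: '*' -> operator
Token 3: '572' -> integer_literal
Token 4: '*' -> operator
Token 5: 'val' -> identifier
Token 6: '+' -> operator
Token 7: 'a' -> identifier
Total tokens: 7

7


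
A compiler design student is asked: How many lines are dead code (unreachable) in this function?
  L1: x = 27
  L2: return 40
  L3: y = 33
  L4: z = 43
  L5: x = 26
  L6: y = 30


Analyzing control flow:
  L1: reachable (before return)
  L2: reachable (return statement)
  L3: DEAD (after return at L2)
  L4: DEAD (after return at L2)
  L5: DEAD (after return at L2)
  L6: DEAD (after return at L2)
Return at L2, total lines = 6
Dead lines: L3 through L6
Count: 4

4


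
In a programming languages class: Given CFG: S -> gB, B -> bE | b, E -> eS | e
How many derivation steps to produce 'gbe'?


Grammar: S -> gB, B -> bE | b, E -> eS | e
Deriving 'gbe':
Step 1: S -> gB => gB
Step 2: B -> bE => gbE
Step 3: E -> e => gbe
Total derivation steps: 3

3


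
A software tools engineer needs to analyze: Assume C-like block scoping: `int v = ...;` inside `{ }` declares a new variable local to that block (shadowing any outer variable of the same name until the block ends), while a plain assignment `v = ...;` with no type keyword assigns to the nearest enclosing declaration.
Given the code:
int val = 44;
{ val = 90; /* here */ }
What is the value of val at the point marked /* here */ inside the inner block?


Analyzing scoping rules:
Outer scope: declares val = 44
Inner block: 'val = 90;' has no type keyword, so it is an assignment to the outer val (no shadowing)
Inside the block, after the assignment -> 90
Result: 90

90


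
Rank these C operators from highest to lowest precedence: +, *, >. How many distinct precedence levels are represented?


Looking up precedence for each operator:
  + -> precedence 5
  * -> precedence 6
  > -> precedence 4
Sorted highest to lowest: *, +, >
Distinct precedence values: [6, 5, 4]
Number of distinct levels: 3

3


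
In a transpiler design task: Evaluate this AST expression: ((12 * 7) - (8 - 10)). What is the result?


Expression: ((12 * 7) - (8 - 10))
Evaluating step by step:
  12 * 7 = 84
  8 - 10 = -2
  84 - -2 = 86
Result: 86

86


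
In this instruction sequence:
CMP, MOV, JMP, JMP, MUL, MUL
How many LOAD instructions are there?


Scanning instruction sequence for LOAD:
  Position 1: CMP
  Position 2: MOV
  Position 3: JMP
  Position 4: JMP
  Position 5: MUL
  Position 6: MUL
Matches at positions: []
Total LOAD count: 0

0


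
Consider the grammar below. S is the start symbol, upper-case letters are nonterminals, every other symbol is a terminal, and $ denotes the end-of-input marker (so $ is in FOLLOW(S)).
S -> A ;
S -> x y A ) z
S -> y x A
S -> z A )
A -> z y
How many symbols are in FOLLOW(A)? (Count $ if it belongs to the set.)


S is the start symbol and does not occur in any rule body, so FOLLOW(S) = {$}.
Examining every occurrence of A in a rule body:
  S -> A ; : A is followed by terminal ';' -> add ';'
  S -> x y A ) z : A is followed by terminal ')' -> add ')'
  S -> y x A : A is at the right end -> add FOLLOW(S) = {$}
  S -> z A ) : A is followed by terminal ')' -> add ')' (already in the set)
  A -> z y : A does not occur in the body -> contributes nothing
FOLLOW(A) = {), ;, $}
Count: 3

3


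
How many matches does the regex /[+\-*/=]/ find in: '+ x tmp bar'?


Pattern: /[+\-*/=]/ (operators)
Input: '+ x tmp bar'
Scanning for matches:
  Match 1: '+'
Total matches: 1

1


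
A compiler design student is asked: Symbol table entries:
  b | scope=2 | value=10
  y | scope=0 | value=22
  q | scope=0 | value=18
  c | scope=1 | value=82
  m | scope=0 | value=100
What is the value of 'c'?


Searching symbol table for 'c':
  b | scope=2 | value=10
  y | scope=0 | value=22
  q | scope=0 | value=18
  c | scope=1 | value=82 <- MATCH
  m | scope=0 | value=100
Found 'c' at scope 1 with value 82

82


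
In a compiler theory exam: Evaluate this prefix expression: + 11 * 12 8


Parsing prefix expression: + 11 * 12 8
Step 1: Innermost operation '* 12 8'
  12 * 8 = 96
Step 2: Outer operation '+ 11 [96]'
  11 + 96 = 107

107


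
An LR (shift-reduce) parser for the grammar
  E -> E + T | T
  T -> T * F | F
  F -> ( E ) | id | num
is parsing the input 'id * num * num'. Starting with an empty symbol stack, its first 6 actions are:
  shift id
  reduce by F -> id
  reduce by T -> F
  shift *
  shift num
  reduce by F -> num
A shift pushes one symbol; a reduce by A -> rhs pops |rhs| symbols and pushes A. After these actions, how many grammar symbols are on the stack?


Tracking the symbol stack through each action:
  Action 1: shift 'id' : push -> stack = [id] (size 1)
  Action 2: reduce by F -> id : pop 1, push F -> stack = [F] (size 1)
  Action 3: reduce by T -> F : pop 1, push T -> stack = [T] (size 1)
  Action 4: shift '*' : push -> stack = [T, *] (size 2)
  Action 5: shift 'num' : push -> stack = [T, *, num] (size 3)
  Action 6: reduce by F -> num : pop 1, push F -> stack = [T, *, F] (size 3)
Final stack size: 3

3


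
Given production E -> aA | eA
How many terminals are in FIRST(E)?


Production: E -> aA | eA
Examining each alternative for leading terminals:
  E -> aA : first terminal = 'a'
  E -> eA : first terminal = 'e'
FIRST(E) = {a, e}
Count: 2

2


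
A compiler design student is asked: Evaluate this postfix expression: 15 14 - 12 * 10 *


Processing tokens left to right:
Push 15, Push 14
Pop 15 and 14, compute 15 - 14 = 1, push 1
Push 12
Pop 1 and 12, compute 1 * 12 = 12, push 12
Push 10
Pop 12 and 10, compute 12 * 10 = 120, push 120
Stack result: 120

120


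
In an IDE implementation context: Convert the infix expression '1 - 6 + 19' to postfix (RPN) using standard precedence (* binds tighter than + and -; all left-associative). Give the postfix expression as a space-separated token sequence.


Applying the shunting-yard algorithm:
  Operand 1 -> output
  Push '-' onto operator stack -> op-stack: [-]
  Operand 6 -> output
  See '+' (prec 1); top '-' (prec 1) >= it -> pop '-' to output
  Push '+' onto operator stack -> op-stack: [+]
  Operand 19 -> output
  End of input: pop '+' to output
Postfix result: 1 6 - 19 +

1 6 - 19 +


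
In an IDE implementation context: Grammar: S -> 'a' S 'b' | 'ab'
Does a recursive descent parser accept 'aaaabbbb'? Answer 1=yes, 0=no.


Grammar accepts strings of the form a^n b^n (n >= 1)
Word: 'aaaabbbb'
Counting: 4 a's and 4 b's
Check: 4 == 4? Yes
Derivation (S -> aSb applied 3 time(s), then S -> ab): S => aSb => aaSbb => aaaSbbb => aaaabbbb
Accepted

1


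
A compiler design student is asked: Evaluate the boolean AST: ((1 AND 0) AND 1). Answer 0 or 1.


Step 1: Evaluate inner node
  1 AND 0 = 0
Step 2: Evaluate root node
  0 AND 1 = 0

0


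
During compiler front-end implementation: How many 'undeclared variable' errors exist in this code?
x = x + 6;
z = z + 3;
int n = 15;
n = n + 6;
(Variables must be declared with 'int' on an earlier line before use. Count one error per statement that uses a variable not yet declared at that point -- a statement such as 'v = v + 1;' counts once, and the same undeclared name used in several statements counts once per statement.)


Scanning code line by line:
  Line 1: use 'x' -> ERROR (undeclared)
  Line 2: use 'z' -> ERROR (undeclared)
  Line 3: declare 'n' -> declared = ['n']
  Line 4: use 'n' -> OK (declared)
Total undeclared variable errors: 2

2


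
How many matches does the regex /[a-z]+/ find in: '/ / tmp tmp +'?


Pattern: /[a-z]+/ (identifiers)
Input: '/ / tmp tmp +'
Scanning for matches:
  Match 1: 'tmp'
  Match 2: 'tmp'
Total matches: 2

2


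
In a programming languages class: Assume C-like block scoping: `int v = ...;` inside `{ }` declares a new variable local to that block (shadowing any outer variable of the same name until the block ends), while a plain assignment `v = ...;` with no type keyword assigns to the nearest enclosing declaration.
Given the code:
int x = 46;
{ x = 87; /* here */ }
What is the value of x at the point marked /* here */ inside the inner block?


Analyzing scoping rules:
Outer scope: declares x = 46
Inner block: 'x = 87;' has no type keyword, so it is an assignment to the outer x (no shadowing)
Inside the block, after the assignment -> 87
Result: 87

87


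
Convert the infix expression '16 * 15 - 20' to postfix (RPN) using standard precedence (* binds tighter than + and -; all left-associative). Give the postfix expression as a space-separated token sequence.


Applying the shunting-yard algorithm:
  Operand 16 -> output
  Push '*' onto operator stack -> op-stack: [*]
  Operand 15 -> output
  See '-' (prec 1); top '*' (prec 2) >= it -> pop '*' to output
  Push '-' onto operator stack -> op-stack: [-]
  Operand 20 -> output
  End of input: pop '-' to output
Postfix result: 16 15 * 20 -

16 15 * 20 -


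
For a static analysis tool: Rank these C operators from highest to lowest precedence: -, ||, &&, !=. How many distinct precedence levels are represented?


Looking up precedence for each operator:
  - -> precedence 5
  || -> precedence 1
  && -> precedence 2
  != -> precedence 3
Sorted highest to lowest: -, !=, &&, ||
Distinct precedence values: [5, 3, 2, 1]
Number of distinct levels: 4

4


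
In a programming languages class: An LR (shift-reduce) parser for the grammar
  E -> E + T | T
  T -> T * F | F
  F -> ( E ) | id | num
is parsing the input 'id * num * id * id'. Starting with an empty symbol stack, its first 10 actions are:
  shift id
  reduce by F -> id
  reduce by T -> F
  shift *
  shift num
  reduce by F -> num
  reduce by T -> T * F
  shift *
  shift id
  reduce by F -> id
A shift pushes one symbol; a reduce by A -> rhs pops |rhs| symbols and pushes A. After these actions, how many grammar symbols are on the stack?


Tracking the symbol stack through each action:
  Action 1: shift 'id' : push -> stack = [id] (size 1)
  Action 2: reduce by F -> id : pop 1, push F -> stack = [F] (size 1)
  Action 3: reduce by T -> F : pop 1, push T -> stack = [T] (size 1)
  Action 4: shift '*' : push -> stack = [T, *] (size 2)
  Action 5: shift 'num' : push -> stack = [T, *, num] (size 3)
  Action 6: reduce by F -> num : pop 1, push F -> stack = [T, *, F] (size 3)
  Action 7: reduce by T -> T * F : pop 3, push T -> stack = [T] (size 1)
  Action 8: shift '*' : push -> stack = [T, *] (size 2)
  Action 9: shift 'id' : push -> stack = [T, *, id] (size 3)
  Action 10: reduce by F -> id : pop 1, push F -> stack = [T, *, F] (size 3)
Final stack size: 3

3


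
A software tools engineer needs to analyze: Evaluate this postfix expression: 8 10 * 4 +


Processing tokens left to right:
Push 8, Push 10
Pop 8 and 10, compute 8 * 10 = 80, push 80
Push 4
Pop 80 and 4, compute 80 + 4 = 84, push 84
Stack result: 84

84


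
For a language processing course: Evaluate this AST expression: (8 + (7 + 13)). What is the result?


Expression: (8 + (7 + 13))
Evaluating step by step:
  7 + 13 = 20
  8 + 20 = 28
Result: 28

28


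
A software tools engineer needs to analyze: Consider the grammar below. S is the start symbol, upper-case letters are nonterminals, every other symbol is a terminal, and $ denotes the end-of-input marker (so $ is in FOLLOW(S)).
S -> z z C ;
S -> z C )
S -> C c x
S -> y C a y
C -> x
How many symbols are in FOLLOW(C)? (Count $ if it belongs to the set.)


S is the start symbol and does not occur in any rule body, so FOLLOW(S) = {$}.
Examining every occurrence of C in a rule body:
  S -> z z C ; : C is followed by terminal ';' -> add ';'
  S -> z C ) : C is followed by terminal ')' -> add ')'
  S -> C c x : C is followed by terminal 'c' -> add 'c'
  S -> y C a y : C is followed by terminal 'a' -> add 'a'
  C -> x : C does not occur in the body -> contributes nothing
FOLLOW(C) = {), ;, a, c}
Count: 4

4


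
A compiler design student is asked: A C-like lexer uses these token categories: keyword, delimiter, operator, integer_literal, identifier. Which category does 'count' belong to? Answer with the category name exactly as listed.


Token: 'count'
Checking categories:
  identifier: YES
  integer_literal: no
  operator: no
  keyword: no
  delimiter: no
Category: identifier

identifier


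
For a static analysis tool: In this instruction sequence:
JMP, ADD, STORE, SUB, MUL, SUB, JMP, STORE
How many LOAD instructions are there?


Scanning instruction sequence for LOAD:
  Position 1: JMP
  Position 2: ADD
  Position 3: STORE
  Position 4: SUB
  Position 5: MUL
  Position 6: SUB
  Position 7: JMP
  Position 8: STORE
Matches at positions: []
Total LOAD count: 0

0


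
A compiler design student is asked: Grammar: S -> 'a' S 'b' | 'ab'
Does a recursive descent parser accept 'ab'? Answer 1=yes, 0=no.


Grammar accepts strings of the form a^n b^n (n >= 1)
Word: 'ab'
Counting: 1 a's and 1 b's
Check: 1 == 1? Yes
Derivation (S -> aSb applied 0 time(s), then S -> ab): S => ab
Accepted

1


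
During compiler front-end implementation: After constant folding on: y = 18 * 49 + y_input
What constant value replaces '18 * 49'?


Identifying constant sub-expression:
  Original: y = 18 * 49 + y_input
  18 and 49 are both compile-time constants
  Evaluating: 18 * 49 = 882
  After folding: y = 882 + y_input

882


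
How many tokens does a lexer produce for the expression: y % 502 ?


Scanning 'y % 502'
Token 1: 'y' -> identifier
Token 2: '%' -> operator
Token 3: '502' -> integer_literal
Total tokens: 3

3


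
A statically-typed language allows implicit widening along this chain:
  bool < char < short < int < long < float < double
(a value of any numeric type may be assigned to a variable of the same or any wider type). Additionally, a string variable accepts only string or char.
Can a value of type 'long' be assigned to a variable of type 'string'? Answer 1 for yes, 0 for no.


Target variable type: string
Source value type: long
Rule: string accepts only {string, char}
  source 'long' in {string, char}? No
Result: 0

0


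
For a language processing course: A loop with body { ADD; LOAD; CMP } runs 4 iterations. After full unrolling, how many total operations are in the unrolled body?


Loop body operations: ADD, LOAD, CMP (3 ops per iteration)
Unrolling 4 iterations:
  Iteration 1: ADD, LOAD, CMP (3 ops)
  Iteration 2: ADD, LOAD, CMP (3 ops)
  Iteration 3: ADD, LOAD, CMP (3 ops)
  Iteration 4: ADD, LOAD, CMP (3 ops)
Total: 4 iterations * 3 ops/iter = 12 operations

12


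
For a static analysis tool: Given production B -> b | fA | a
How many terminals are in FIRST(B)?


Production: B -> b | fA | a
Examining each alternative for leading terminals:
  B -> b : first terminal = 'b'
  B -> fA : first terminal = 'f'
  B -> a : first terminal = 'a'
FIRST(B) = {a, b, f}
Count: 3

3


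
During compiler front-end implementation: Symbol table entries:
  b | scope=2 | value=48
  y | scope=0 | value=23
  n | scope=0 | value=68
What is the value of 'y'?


Searching symbol table for 'y':
  b | scope=2 | value=48
  y | scope=0 | value=23 <- MATCH
  n | scope=0 | value=68
Found 'y' at scope 0 with value 23

23


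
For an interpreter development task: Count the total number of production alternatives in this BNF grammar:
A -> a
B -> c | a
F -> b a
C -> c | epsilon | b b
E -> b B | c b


Counting alternatives per rule:
  A: 1 alternative(s)
  B: 2 alternative(s)
  F: 1 alternative(s)
  C: 3 alternative(s)
  E: 2 alternative(s)
Sum: 1 + 2 + 1 + 3 + 2 = 9

9


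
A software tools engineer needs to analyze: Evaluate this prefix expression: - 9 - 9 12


Parsing prefix expression: - 9 - 9 12
Step 1: Innermost operation '- 9 12'
  9 - 12 = -3
Step 2: Outer operation '- 9 [-3]'
  9 - -3 = 12

12


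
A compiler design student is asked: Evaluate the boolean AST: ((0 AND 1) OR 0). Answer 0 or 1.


Step 1: Evaluate inner node
  0 AND 1 = 0
Step 2: Evaluate root node
  0 OR 0 = 0

0


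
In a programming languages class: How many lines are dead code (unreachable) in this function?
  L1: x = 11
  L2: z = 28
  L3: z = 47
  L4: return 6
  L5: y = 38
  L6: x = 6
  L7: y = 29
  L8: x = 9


Analyzing control flow:
  L1: reachable (before return)
  L2: reachable (before return)
  L3: reachable (before return)
  L4: reachable (return statement)
  L5: DEAD (after return at L4)
  L6: DEAD (after return at L4)
  L7: DEAD (after return at L4)
  L8: DEAD (after return at L4)
Return at L4, total lines = 8
Dead lines: L5 through L8
Count: 4

4


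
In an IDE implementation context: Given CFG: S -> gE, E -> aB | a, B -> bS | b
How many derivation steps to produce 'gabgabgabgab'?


Grammar: S -> gE, E -> aB | a, B -> bS | b
Deriving 'gabgabgabgab':
Step 1: S -> gE => gE
Step 2: E -> aB => gaB
Step 3: B -> bS => gabS
Step 4: S -> gE => gabgE
Step 5: E -> aB => gabgaB
Step 6: B -> bS => gabgabS
Step 7: S -> gE => gabgabgE
Step 8: E -> aB => gabgabgaB
Step 9: B -> bS => gabgabgabS
Step 10: S -> gE => gabgabgabgE
Step 11: E -> aB => gabgabgabgaB
Step 12: B -> b => gabgabgabgab
Total derivation steps: 12

12


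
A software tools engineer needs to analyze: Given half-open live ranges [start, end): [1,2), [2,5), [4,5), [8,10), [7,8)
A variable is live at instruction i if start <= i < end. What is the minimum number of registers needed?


Live ranges:
  Var0: [1, 2)
  Var1: [2, 5)
  Var2: [4, 5)
  Var3: [8, 10)
  Var4: [7, 8)
Sweep-line events (position, delta, active):
  pos=1 start -> active=1
  pos=2 end -> active=0
  pos=2 start -> active=1
  pos=4 start -> active=2
  pos=5 end -> active=1
  pos=5 end -> active=0
  pos=7 start -> active=1
  pos=8 end -> active=0
  pos=8 start -> active=1
  pos=10 end -> active=0
Maximum simultaneous active: 2
Minimum registers needed: 2

2


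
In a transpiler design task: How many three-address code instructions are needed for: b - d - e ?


Expression: b - d - e
Generating three-address code (respecting * over +/- precedence):
  Instruction 1: t1 = b - d
  Instruction 2: t2 = t1 - e
Total instructions: 2

2


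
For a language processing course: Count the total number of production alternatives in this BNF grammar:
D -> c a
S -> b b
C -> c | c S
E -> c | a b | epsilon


Counting alternatives per rule:
  D: 1 alternative(s)
  S: 1 alternative(s)
  C: 2 alternative(s)
  E: 3 alternative(s)
Sum: 1 + 1 + 2 + 3 = 7

7


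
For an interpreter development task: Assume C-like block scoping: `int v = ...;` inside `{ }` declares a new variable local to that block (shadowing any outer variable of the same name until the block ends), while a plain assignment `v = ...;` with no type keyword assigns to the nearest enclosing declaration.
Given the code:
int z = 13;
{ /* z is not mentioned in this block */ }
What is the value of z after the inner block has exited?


Analyzing scoping rules:
Outer scope: declares z = 13
Inner block: z is neither redeclared nor assigned -> unchanged
After the block -> 13
Result: 13

13


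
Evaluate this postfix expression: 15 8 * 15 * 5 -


Processing tokens left to right:
Push 15, Push 8
Pop 15 and 8, compute 15 * 8 = 120, push 120
Push 15
Pop 120 and 15, compute 120 * 15 = 1800, push 1800
Push 5
Pop 1800 and 5, compute 1800 - 5 = 1795, push 1795
Stack result: 1795

1795


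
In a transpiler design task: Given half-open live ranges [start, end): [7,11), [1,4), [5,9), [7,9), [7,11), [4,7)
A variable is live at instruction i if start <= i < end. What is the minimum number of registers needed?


Live ranges:
  Var0: [7, 11)
  Var1: [1, 4)
  Var2: [5, 9)
  Var3: [7, 9)
  Var4: [7, 11)
  Var5: [4, 7)
Sweep-line events (position, delta, active):
  pos=1 start -> active=1
  pos=4 end -> active=0
  pos=4 start -> active=1
  pos=5 start -> active=2
  pos=7 end -> active=1
  pos=7 start -> active=2
  pos=7 start -> active=3
  pos=7 start -> active=4
  pos=9 end -> active=3
  pos=9 end -> active=2
  pos=11 end -> active=1
  pos=11 end -> active=0
Maximum simultaneous active: 4
Minimum registers needed: 4

4


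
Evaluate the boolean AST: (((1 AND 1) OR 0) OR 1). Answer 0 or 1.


Step 1: Evaluate inner node
  1 AND 1 = 1
Step 2: Evaluate next node
  1 OR 0 = 1
Step 3: Evaluate root node
  1 OR 1 = 1

1


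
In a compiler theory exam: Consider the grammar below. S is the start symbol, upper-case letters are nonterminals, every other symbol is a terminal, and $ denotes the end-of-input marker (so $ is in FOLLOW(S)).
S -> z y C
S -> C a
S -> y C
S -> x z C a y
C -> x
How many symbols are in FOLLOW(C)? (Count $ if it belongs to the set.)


S is the start symbol and does not occur in any rule body, so FOLLOW(S) = {$}.
Examining every occurrence of C in a rule body:
  S -> z y C : C is at the right end -> add FOLLOW(S) = {$}
  S -> C a : C is followed by terminal 'a' -> add 'a'
  S -> y C : C is at the right end -> add FOLLOW(S) = {$} (already in the set)
  S -> x z C a y : C is followed by terminal 'a' -> add 'a' (already in the set)
  C -> x : C does not occur in the body -> contributes nothing
FOLLOW(C) = {a, $}
Count: 2

2


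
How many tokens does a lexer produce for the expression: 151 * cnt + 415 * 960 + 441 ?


Scanning '151 * cnt + 415 * 960 + 441'
Token 1: '151' -> integer_literal
Token 2: '*' -> operator
Token 3: 'cnt' -> identifier
Token 4: '+' -> operator
Token 5: '415' -> integer_literal
Token 6: '*' -> operator
Token 7: '960' -> integer_literal
Token 8: '+' -> operator
Token 9: '441' -> integer_literal
Total tokens: 9

9


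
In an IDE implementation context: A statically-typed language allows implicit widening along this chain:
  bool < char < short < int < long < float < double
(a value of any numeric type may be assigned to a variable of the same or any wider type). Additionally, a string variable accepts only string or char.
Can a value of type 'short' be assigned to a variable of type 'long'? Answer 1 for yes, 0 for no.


Target variable type: long
Source value type: short
Numeric ranks: short=2, long=4
Widening allowed iff rank(source) <= rank(target): 2 <= 4? Yes
Result: 1

1


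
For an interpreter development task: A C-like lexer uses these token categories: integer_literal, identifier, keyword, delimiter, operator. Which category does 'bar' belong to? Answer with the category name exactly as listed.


Token: 'bar'
Checking categories:
  identifier: YES
  integer_literal: no
  operator: no
  keyword: no
  delimiter: no
Category: identifier

identifier


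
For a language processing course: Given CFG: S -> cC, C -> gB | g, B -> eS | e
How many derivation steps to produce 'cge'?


Grammar: S -> cC, C -> gB | g, B -> eS | e
Deriving 'cge':
Step 1: S -> cC => cC
Step 2: C -> gB => cgB
Step 3: B -> e => cge
Total derivation steps: 3

3


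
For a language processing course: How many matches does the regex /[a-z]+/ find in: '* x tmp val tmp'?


Pattern: /[a-z]+/ (identifiers)
Input: '* x tmp val tmp'
Scanning for matches:
  Match 1: 'x'
  Match 2: 'tmp'
  Match 3: 'val'
  Match 4: 'tmp'
Total matches: 4

4


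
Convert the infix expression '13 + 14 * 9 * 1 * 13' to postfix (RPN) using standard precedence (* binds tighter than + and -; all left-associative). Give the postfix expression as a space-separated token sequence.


Applying the shunting-yard algorithm:
  Operand 13 -> output
  Push '+' onto operator stack -> op-stack: [+]
  Operand 14 -> output
  Push '*' onto operator stack -> op-stack: [+, *]
  Operand 9 -> output
  See '*' (prec 2); top '*' (prec 2) >= it -> pop '*' to output
  Push '*' onto operator stack -> op-stack: [+, *]
  Operand 1 -> output
  See '*' (prec 2); top '*' (prec 2) >= it -> pop '*' to output
  Push '*' onto operator stack -> op-stack: [+, *]
  Operand 13 -> output
  End of input: pop '*' to output
  End of input: pop '+' to output
Postfix result: 13 14 9 * 1 * 13 * +

13 14 9 * 1 * 13 * +


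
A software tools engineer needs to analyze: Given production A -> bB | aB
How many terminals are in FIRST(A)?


Production: A -> bB | aB
Examining each alternative for leading terminals:
  A -> bB : first terminal = 'b'
  A -> aB : first terminal = 'a'
FIRST(A) = {a, b}
Count: 2

2


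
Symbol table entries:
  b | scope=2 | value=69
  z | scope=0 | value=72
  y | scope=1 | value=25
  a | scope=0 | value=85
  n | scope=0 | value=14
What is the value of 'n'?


Searching symbol table for 'n':
  b | scope=2 | value=69
  z | scope=0 | value=72
  y | scope=1 | value=25
  a | scope=0 | value=85
  n | scope=0 | value=14 <- MATCH
Found 'n' at scope 0 with value 14

14


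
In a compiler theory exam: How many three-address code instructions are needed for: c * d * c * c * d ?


Expression: c * d * c * c * d
Generating three-address code (respecting * over +/- precedence):
  Instruction 1: t1 = c * d
  Instruction 2: t2 = t1 * c
  Instruction 3: t3 = t2 * c
  Instruction 4: t4 = t3 * d
Total instructions: 4

4


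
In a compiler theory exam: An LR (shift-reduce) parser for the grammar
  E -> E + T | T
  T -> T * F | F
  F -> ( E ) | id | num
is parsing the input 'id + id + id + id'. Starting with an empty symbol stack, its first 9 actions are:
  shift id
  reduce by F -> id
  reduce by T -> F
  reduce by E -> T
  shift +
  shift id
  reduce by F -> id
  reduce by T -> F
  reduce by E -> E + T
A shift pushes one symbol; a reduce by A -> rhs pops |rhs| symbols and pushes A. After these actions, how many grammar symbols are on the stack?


Tracking the symbol stack through each action:
  Action 1: shift 'id' : push -> stack = [id] (size 1)
  Action 2: reduce by F -> id : pop 1, push F -> stack = [F] (size 1)
  Action 3: reduce by T -> F : pop 1, push T -> stack = [T] (size 1)
  Action 4: reduce by E -> T : pop 1, push E -> stack = [E] (size 1)
  Action 5: shift '+' : push -> stack = [E, +] (size 2)
  Action 6: shift 'id' : push -> stack = [E, +, id] (size 3)
  Action 7: reduce by F -> id : pop 1, push F -> stack = [E, +, F] (size 3)
  Action 8: reduce by T -> F : pop 1, push T -> stack = [E, +, T] (size 3)
  Action 9: reduce by E -> E + T : pop 3, push E -> stack = [E] (size 1)
Final stack size: 1

1


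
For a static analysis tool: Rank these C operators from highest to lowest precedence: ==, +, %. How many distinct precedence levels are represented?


Looking up precedence for each operator:
  == -> precedence 3
  + -> precedence 5
  % -> precedence 6
Sorted highest to lowest: %, +, ==
Distinct precedence values: [6, 5, 3]
Number of distinct levels: 3

3


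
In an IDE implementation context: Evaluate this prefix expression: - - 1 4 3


Parsing prefix expression: - - 1 4 3
Step 1: Innermost operation '- 1 4'
  1 - 4 = -3
Step 2: Outer operation '- [-3] 3'
  -3 - 3 = -6

-6


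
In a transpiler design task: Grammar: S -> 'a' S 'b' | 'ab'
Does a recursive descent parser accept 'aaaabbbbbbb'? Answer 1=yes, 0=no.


Grammar accepts strings of the form a^n b^n (n >= 1)
Word: 'aaaabbbbbbb'
Counting: 4 a's and 7 b's
Check: 4 == 7? No
Mismatch: a-count != b-count
Rejected

0


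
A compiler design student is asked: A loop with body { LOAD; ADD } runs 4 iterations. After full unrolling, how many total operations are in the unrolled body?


Loop body operations: LOAD, ADD (2 ops per iteration)
Unrolling 4 iterations:
  Iteration 1: LOAD, ADD (2 ops)
  Iteration 2: LOAD, ADD (2 ops)
  Iteration 3: LOAD, ADD (2 ops)
  Iteration 4: LOAD, ADD (2 ops)
Total: 4 iterations * 2 ops/iter = 8 operations

8


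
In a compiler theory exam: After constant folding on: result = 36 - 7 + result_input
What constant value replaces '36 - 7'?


Identifying constant sub-expression:
  Original: result = 36 - 7 + result_input
  36 and 7 are both compile-time constants
  Evaluating: 36 - 7 = 29
  After folding: result = 29 + result_input

29


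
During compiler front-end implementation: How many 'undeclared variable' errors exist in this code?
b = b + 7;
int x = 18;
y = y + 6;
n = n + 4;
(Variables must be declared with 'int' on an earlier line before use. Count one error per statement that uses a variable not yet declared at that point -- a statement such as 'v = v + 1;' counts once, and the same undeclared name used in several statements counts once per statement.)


Scanning code line by line:
  Line 1: use 'b' -> ERROR (undeclared)
  Line 2: declare 'x' -> declared = ['x']
  Line 3: use 'y' -> ERROR (undeclared)
  Line 4: use 'n' -> ERROR (undeclared)
Total undeclared variable errors: 3

3


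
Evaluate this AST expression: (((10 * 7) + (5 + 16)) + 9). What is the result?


Expression: (((10 * 7) + (5 + 16)) + 9)
Evaluating step by step:
  10 * 7 = 70
  5 + 16 = 21
  70 + 21 = 91
  91 + 9 = 100
Result: 100

100


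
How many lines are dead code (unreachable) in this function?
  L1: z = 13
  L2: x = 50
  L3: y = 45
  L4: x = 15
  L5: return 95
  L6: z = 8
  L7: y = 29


Analyzing control flow:
  L1: reachable (before return)
  L2: reachable (before return)
  L3: reachable (before return)
  L4: reachable (before return)
  L5: reachable (return statement)
  L6: DEAD (after return at L5)
  L7: DEAD (after return at L5)
Return at L5, total lines = 7
Dead lines: L6 through L7
Count: 2

2


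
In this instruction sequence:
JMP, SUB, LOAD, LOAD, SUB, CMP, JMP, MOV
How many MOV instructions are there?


Scanning instruction sequence for MOV:
  Position 1: JMP
  Position 2: SUB
  Position 3: LOAD
  Position 4: LOAD
  Position 5: SUB
  Position 6: CMP
  Position 7: JMP
  Position 8: MOV <- MATCH
Matches at positions: [8]
Total MOV count: 1

1


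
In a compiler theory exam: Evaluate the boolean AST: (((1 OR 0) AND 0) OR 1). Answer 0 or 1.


Step 1: Evaluate inner node
  1 OR 0 = 1
Step 2: Evaluate next node
  1 AND 0 = 0
Step 3: Evaluate root node
  0 OR 1 = 1

1


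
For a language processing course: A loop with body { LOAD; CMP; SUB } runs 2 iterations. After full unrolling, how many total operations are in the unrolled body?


Loop body operations: LOAD, CMP, SUB (3 ops per iteration)
Unrolling 2 iterations:
  Iteration 1: LOAD, CMP, SUB (3 ops)
  Iteration 2: LOAD, CMP, SUB (3 ops)
Total: 2 iterations * 3 ops/iter = 6 operations

6


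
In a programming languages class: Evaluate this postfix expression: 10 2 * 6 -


Processing tokens left to right:
Push 10, Push 2
Pop 10 and 2, compute 10 * 2 = 20, push 20
Push 6
Pop 20 and 6, compute 20 - 6 = 14, push 14
Stack result: 14

14


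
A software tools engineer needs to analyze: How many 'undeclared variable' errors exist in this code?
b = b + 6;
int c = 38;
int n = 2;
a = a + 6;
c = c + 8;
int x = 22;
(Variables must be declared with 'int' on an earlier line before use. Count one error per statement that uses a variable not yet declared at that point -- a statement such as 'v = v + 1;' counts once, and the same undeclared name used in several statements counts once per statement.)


Scanning code line by line:
  Line 1: use 'b' -> ERROR (undeclared)
  Line 2: declare 'c' -> declared = ['c']
  Line 3: declare 'n' -> declared = ['c', 'n']
  Line 4: use 'a' -> ERROR (undeclared)
  Line 5: use 'c' -> OK (declared)
  Line 6: declare 'x' -> declared = ['c', 'n', 'x']
Total undeclared variable errors: 2

2


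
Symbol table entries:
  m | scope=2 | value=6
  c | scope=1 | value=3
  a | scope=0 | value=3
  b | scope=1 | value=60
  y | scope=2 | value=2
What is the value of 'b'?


Searching symbol table for 'b':
  m | scope=2 | value=6
  c | scope=1 | value=3
  a | scope=0 | value=3
  b | scope=1 | value=60 <- MATCH
  y | scope=2 | value=2
Found 'b' at scope 1 with value 60

60


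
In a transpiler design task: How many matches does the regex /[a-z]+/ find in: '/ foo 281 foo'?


Pattern: /[a-z]+/ (identifiers)
Input: '/ foo 281 foo'
Scanning for matches:
  Match 1: 'foo'
  Match 2: 'foo'
Total matches: 2

2


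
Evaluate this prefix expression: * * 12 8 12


Parsing prefix expression: * * 12 8 12
Step 1: Innermost operation '* 12 8'
  12 * 8 = 96
Step 2: Outer operation '* [96] 12'
  96 * 12 = 1152

1152


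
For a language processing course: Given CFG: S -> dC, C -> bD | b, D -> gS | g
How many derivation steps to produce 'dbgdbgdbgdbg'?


Grammar: S -> dC, C -> bD | b, D -> gS | g
Deriving 'dbgdbgdbgdbg':
Step 1: S -> dC => dC
Step 2: C -> bD => dbD
Step 3: D -> gS => dbgS
Step 4: S -> dC => dbgdC
Step 5: C -> bD => dbgdbD
Step 6: D -> gS => dbgdbgS
Step 7: S -> dC => dbgdbgdC
Step 8: C -> bD => dbgdbgdbD
Step 9: D -> gS => dbgdbgdbgS
Step 10: S -> dC => dbgdbgdbgdC
Step 11: C -> bD => dbgdbgdbgdbD
Step 12: D -> g => dbgdbgdbgdbg
Total derivation steps: 12

12


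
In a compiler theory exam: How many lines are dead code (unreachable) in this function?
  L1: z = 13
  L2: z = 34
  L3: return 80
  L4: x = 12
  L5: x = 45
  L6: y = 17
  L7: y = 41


Analyzing control flow:
  L1: reachable (before return)
  L2: reachable (before return)
  L3: reachable (return statement)
  L4: DEAD (after return at L3)
  L5: DEAD (after return at L3)
  L6: DEAD (after return at L3)
  L7: DEAD (after return at L3)
Return at L3, total lines = 7
Dead lines: L4 through L7
Count: 4

4


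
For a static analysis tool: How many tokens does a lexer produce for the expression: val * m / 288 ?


Scanning 'val * m / 288'
Token 1: 'val' -> identifier
Token 2: '*' -> operator
Token 3: 'm' -> identifier
Token 4: '/' -> operator
Token 5: '288' -> integer_literal
Total tokens: 5

5


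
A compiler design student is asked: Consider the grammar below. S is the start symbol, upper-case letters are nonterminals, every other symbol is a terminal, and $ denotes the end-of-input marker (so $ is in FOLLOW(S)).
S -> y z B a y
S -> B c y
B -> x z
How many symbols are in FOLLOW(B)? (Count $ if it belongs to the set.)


S is the start symbol and does not occur in any rule body, so FOLLOW(S) = {$}.
Examining every occurrence of B in a rule body:
  S -> y z B a y : B is followed by terminal 'a' -> add 'a'
  S -> B c y : B is followed by terminal 'c' -> add 'c'
  B -> x z : B does not occur in the body -> contributes nothing
FOLLOW(B) = {a, c}
Count: 2

2


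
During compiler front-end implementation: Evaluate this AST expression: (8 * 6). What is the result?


Expression: (8 * 6)
Evaluating step by step:
  8 * 6 = 48
Result: 48

48


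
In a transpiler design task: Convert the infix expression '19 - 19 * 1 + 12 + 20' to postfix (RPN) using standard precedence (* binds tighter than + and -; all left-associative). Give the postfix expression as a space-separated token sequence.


Applying the shunting-yard algorithm:
  Operand 19 -> output
  Push '-' onto operator stack -> op-stack: [-]
  Operand 19 -> output
  Push '*' onto operator stack -> op-stack: [-, *]
  Operand 1 -> output
  See '+' (prec 1); top '*' (prec 2) >= it -> pop '*' to output
  See '+' (prec 1); top '-' (prec 1) >= it -> pop '-' to output
  Push '+' onto operator stack -> op-stack: [+]
  Operand 12 -> output
  See '+' (prec 1); top '+' (prec 1) >= it -> pop '+' to output
  Push '+' onto operator stack -> op-stack: [+]
  Operand 20 -> output
  End of input: pop '+' to output
Postfix result: 19 19 1 * - 12 + 20 +

19 19 1 * - 12 + 20 +


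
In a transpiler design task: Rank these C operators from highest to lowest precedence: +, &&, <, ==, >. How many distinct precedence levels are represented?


Looking up precedence for each operator:
  + -> precedence 5
  && -> precedence 2
  < -> precedence 4
  == -> precedence 3
  > -> precedence 4
Sorted highest to lowest: +, <, >, ==, &&
Distinct precedence values: [5, 4, 3, 2]
Number of distinct levels: 4

4


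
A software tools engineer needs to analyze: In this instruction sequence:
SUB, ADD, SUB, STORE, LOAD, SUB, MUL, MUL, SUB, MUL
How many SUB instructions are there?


Scanning instruction sequence for SUB:
  Position 1: SUB <- MATCH
  Position 2: ADD
  Position 3: SUB <- MATCH
  Position 4: STORE
  Position 5: LOAD
  Position 6: SUB <- MATCH
  Position 7: MUL
  Position 8: MUL
  Position 9: SUB <- MATCH
  Position 10: MUL
Matches at positions: [1, 3, 6, 9]
Total SUB count: 4

4


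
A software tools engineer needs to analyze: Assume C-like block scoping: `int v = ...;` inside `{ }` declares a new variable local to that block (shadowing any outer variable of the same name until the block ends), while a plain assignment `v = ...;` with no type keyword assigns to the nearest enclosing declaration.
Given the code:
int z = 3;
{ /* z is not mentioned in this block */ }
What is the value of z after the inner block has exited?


Analyzing scoping rules:
Outer scope: declares z = 3
Inner block: z is neither redeclared nor assigned -> unchanged
After the block -> 3
Result: 3

3


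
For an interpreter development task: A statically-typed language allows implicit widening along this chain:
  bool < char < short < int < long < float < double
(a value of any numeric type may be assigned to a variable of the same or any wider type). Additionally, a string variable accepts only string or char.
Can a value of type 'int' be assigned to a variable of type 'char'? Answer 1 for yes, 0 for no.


Target variable type: char
Source value type: int
Numeric ranks: int=3, char=1
Widening allowed iff rank(source) <= rank(target): 3 <= 1? No
Result: 0

0


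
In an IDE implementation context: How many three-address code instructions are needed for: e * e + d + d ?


Expression: e * e + d + d
Generating three-address code (respecting * over +/- precedence):
  Instruction 1: t1 = e * e
  Instruction 2: t2 = t1 + d
  Instruction 3: t3 = t2 + d
Total instructions: 3

3


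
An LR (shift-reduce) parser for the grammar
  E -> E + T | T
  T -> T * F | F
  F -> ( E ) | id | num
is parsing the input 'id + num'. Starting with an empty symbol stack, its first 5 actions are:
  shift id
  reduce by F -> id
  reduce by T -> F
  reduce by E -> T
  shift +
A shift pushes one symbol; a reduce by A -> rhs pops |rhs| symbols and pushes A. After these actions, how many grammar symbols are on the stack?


Tracking the symbol stack through each action:
  Action 1: shift 'id' : push -> stack = [id] (size 1)
  Action 2: reduce by F -> id : pop 1, push F -> stack = [F] (size 1)
  Action 3: reduce by T -> F : pop 1, push T -> stack = [T] (size 1)
  Action 4: reduce by E -> T : pop 1, push E -> stack = [E] (size 1)
  Action 5: shift '+' : push -> stack = [E, +] (size 2)
Final stack size: 2

2


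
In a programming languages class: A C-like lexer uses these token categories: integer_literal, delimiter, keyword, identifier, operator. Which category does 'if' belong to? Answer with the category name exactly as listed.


Token: 'if'
Checking categories:
  identifier: no
  integer_literal: no
  operator: no
  keyword: YES
  delimiter: no
Category: keyword

keyword


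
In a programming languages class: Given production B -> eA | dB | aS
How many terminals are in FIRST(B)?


Production: B -> eA | dB | aS
Examining each alternative for leading terminals:
  B -> eA : first terminal = 'e'
  B -> dB : first terminal = 'd'
  B -> aS : first terminal = 'a'
FIRST(B) = {a, d, e}
Count: 3

3
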